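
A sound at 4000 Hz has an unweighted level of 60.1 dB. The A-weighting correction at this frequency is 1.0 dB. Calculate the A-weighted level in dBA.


Given values:
  SPL = 60.1 dB
  A-weighting at 4000 Hz = 1.0 dB
Formula: L_A = SPL + A_weight
L_A = 60.1 + (1.0)
L_A = 61.1

61.1 dBA


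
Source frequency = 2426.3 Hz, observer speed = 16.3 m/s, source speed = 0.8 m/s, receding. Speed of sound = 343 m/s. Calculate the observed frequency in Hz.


Given values:
  f_s = 2426.3 Hz, v_o = 16.3 m/s, v_s = 0.8 m/s
  Direction: receding
Formula: f_o = f_s * (c - v_o) / (c + v_s)
Numerator: c - v_o = 343 - 16.3 = 326.7
Denominator: c + v_s = 343 + 0.8 = 343.8
f_o = 2426.3 * 326.7 / 343.8 = 2305.62

2305.62 Hz


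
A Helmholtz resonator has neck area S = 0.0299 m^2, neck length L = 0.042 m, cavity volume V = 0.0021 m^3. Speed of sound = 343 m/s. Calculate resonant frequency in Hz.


Given values:
  S = 0.0299 m^2, L = 0.042 m, V = 0.0021 m^3, c = 343 m/s
Formula: f = (c / (2*pi)) * sqrt(S / (V * L))
Compute V * L = 0.0021 * 0.042 = 8.82e-05
Compute S / (V * L) = 0.0299 / 8.82e-05 = 339.0023
Compute sqrt(339.0023) = 18.412015
Compute c / (2*pi) = 343 / 6.283185 = 54.590148
f = 54.590148 * 18.412015 = 1005.11

1005.11 Hz


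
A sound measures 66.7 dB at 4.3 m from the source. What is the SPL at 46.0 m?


Given values:
  SPL1 = 66.7 dB, r1 = 4.3 m, r2 = 46.0 m
Formula: SPL2 = SPL1 - 20 * log10(r2 / r1)
Compute ratio: r2 / r1 = 46.0 / 4.3 = 10.6977
Compute log10: log10(10.6977) = 1.02929
Compute drop: 20 * 1.02929 = 20.5858
SPL2 = 66.7 - 20.5858 = 46.11

46.11 dB


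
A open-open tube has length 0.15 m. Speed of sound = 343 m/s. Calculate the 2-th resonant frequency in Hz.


Given values:
  Tube type: open-open, L = 0.15 m, c = 343 m/s, n = 2
Formula: f_n = n * c / (2 * L)
Compute 2 * L = 2 * 0.15 = 0.3
f = 2 * 343 / 0.3
f = 2286.67

2286.67 Hz


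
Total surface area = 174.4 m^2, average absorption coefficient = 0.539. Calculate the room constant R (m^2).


Given values:
  S = 174.4 m^2, alpha = 0.539
Formula: R = S * alpha / (1 - alpha)
Numerator: 174.4 * 0.539 = 94.0016
Denominator: 1 - 0.539 = 0.461
R = 94.0016 / 0.461 = 203.91

203.91 m^2


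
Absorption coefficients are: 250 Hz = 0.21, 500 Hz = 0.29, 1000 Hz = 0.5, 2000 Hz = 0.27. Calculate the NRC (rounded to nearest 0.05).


Given values:
  a_250 = 0.21, a_500 = 0.29
  a_1000 = 0.5, a_2000 = 0.27
Formula: NRC = (a250 + a500 + a1000 + a2000) / 4
Sum = 0.21 + 0.29 + 0.5 + 0.27 = 1.27
NRC = 1.27 / 4 = 0.3175
Rounded to nearest 0.05: 0.3

0.3


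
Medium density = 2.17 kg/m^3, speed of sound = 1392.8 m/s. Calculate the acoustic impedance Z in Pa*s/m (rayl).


Given values:
  rho = 2.17 kg/m^3
  c = 1392.8 m/s
Formula: Z = rho * c
Z = 2.17 * 1392.8
Z = 3022.38

3022.38 rayl


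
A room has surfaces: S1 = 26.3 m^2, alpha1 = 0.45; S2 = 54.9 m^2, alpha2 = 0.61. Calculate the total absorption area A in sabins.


Given surfaces:
  Surface 1: 26.3 * 0.45 = 11.835
  Surface 2: 54.9 * 0.61 = 33.489
Formula: A = sum(Si * alpha_i)
A = 11.835 + 33.489
A = 45.32

45.32 sabins


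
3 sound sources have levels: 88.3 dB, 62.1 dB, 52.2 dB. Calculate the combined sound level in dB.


Formula: L_total = 10 * log10( sum(10^(Li/10)) )
  Source 1: 10^(88.3/10) = 676082975.392
  Source 2: 10^(62.1/10) = 1621810.0974
  Source 3: 10^(52.2/10) = 165958.6907
Sum of linear values = 677870744.1801
L_total = 10 * log10(677870744.1801) = 88.31

88.31 dB


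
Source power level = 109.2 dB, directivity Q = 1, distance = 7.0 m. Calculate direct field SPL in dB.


Given values:
  Lw = 109.2 dB, Q = 1, r = 7.0 m
Formula: SPL = Lw + 10 * log10(Q / (4 * pi * r^2))
Compute 4 * pi * r^2 = 4 * pi * 7.0^2 = 615.7522
Compute Q / denom = 1 / 615.7522 = 0.00162403
Compute 10 * log10(0.00162403) = -27.8941
SPL = 109.2 + (-27.8941) = 81.31

81.31 dB


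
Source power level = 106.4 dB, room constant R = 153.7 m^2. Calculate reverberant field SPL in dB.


Given values:
  Lw = 106.4 dB, R = 153.7 m^2
Formula: SPL = Lw + 10 * log10(4 / R)
Compute 4 / R = 4 / 153.7 = 0.026025
Compute 10 * log10(0.026025) = -15.8461
SPL = 106.4 + (-15.8461) = 90.55

90.55 dB


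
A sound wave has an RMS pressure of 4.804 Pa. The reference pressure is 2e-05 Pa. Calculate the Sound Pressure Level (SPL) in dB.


Given values:
  p = 4.804 Pa
  p_ref = 2e-05 Pa
Formula: SPL = 20 * log10(p / p_ref)
Compute ratio: p / p_ref = 4.804 / 2e-05 = 240200
Compute log10: log10(240200) = 5.380573
Multiply: SPL = 20 * 5.380573 = 107.61

107.61 dB


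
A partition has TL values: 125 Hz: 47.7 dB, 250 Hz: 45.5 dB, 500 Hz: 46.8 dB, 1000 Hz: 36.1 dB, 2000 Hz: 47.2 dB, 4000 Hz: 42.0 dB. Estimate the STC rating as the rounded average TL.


Given TL values at each frequency:
  125 Hz: 47.7 dB
  250 Hz: 45.5 dB
  500 Hz: 46.8 dB
  1000 Hz: 36.1 dB
  2000 Hz: 47.2 dB
  4000 Hz: 42.0 dB
Formula: STC ~ round(average of TL values)
Sum = 47.7 + 45.5 + 46.8 + 36.1 + 47.2 + 42.0 = 265.3
Average = 265.3 / 6 = 44.22
Rounded: 44

44


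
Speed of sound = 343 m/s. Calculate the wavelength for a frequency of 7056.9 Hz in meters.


Given values:
  c = 343 m/s, f = 7056.9 Hz
Formula: lambda = c / f
lambda = 343 / 7056.9
lambda = 0.0486

0.0486 m


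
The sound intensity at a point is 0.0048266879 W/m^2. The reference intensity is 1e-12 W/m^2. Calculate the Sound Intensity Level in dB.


Given values:
  I = 0.0048266879 W/m^2
  I_ref = 1e-12 W/m^2
Formula: SIL = 10 * log10(I / I_ref)
Compute ratio: I / I_ref = 4826687900
Compute log10: log10(4826687900) = 9.683649
Multiply: SIL = 10 * 9.683649 = 96.84

96.84 dB


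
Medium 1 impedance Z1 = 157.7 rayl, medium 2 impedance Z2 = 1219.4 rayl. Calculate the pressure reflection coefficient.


Given values:
  Z1 = 157.7 rayl, Z2 = 1219.4 rayl
Formula: R = (Z2 - Z1) / (Z2 + Z1)
Numerator: Z2 - Z1 = 1219.4 - 157.7 = 1061.7
Denominator: Z2 + Z1 = 1219.4 + 157.7 = 1377.1
R = 1061.7 / 1377.1 = 0.771

0.771


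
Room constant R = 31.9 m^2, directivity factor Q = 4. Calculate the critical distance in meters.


Given values:
  R = 31.9 m^2, Q = 4
Formula: d_c = 0.141 * sqrt(Q * R)
Compute Q * R = 4 * 31.9 = 127.6
Compute sqrt(127.6) = 11.296
d_c = 0.141 * 11.296 = 1.593

1.593 m


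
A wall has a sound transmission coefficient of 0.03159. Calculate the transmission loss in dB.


Given values:
  tau = 0.03159
Formula: TL = 10 * log10(1 / tau)
Compute 1 / tau = 1 / 0.03159 = 31.6556
Compute log10(31.6556) = 1.500451
TL = 10 * 1.500451 = 15.0

15.0 dB


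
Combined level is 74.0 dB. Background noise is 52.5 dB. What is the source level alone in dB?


Given values:
  L_total = 74.0 dB, L_bg = 52.5 dB
Formula: L_source = 10 * log10(10^(L_total/10) - 10^(L_bg/10))
Convert to linear:
  10^(74.0/10) = 25118864.3151
  10^(52.5/10) = 177827.941
Difference: 25118864.3151 - 177827.941 = 24941036.3741
L_source = 10 * log10(24941036.3741) = 73.97

73.97 dB


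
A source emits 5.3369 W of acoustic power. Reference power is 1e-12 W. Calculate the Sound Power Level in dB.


Given values:
  W = 5.3369 W
  W_ref = 1e-12 W
Formula: SWL = 10 * log10(W / W_ref)
Compute ratio: W / W_ref = 5336900000000
Compute log10: log10(5336900000000) = 12.727289
Multiply: SWL = 10 * 12.727289 = 127.27

127.27 dB


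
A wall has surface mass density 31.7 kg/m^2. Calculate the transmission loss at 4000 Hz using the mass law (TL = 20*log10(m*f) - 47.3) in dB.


Given values:
  m = 31.7 kg/m^2, f = 4000 Hz
Formula: TL = 20 * log10(m * f) - 47.3
Compute m * f = 31.7 * 4000 = 126800.0
Compute log10(126800.0) = 5.103119
Compute 20 * 5.103119 = 102.0624
TL = 102.0624 - 47.3 = 54.76

54.76 dB


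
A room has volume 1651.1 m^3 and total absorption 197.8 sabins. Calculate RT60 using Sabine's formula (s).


Given values:
  V = 1651.1 m^3
  A = 197.8 sabins
Formula: RT60 = 0.161 * V / A
Numerator: 0.161 * 1651.1 = 265.8271
RT60 = 265.8271 / 197.8 = 1.344

1.344 s


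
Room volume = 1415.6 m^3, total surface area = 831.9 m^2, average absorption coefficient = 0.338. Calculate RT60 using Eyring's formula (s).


Given values:
  V = 1415.6 m^3, S = 831.9 m^2, alpha = 0.338
Formula: RT60 = 0.161 * V / (-S * ln(1 - alpha))
Compute ln(1 - 0.338) = ln(0.662) = -0.41249
Denominator: -831.9 * -0.41249 = 343.1504
Numerator: 0.161 * 1415.6 = 227.9116
RT60 = 227.9116 / 343.1504 = 0.664

0.664 s


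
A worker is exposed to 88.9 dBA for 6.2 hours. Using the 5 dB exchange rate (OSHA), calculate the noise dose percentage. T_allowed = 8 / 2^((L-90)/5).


Given values:
  L = 88.9 dBA, T = 6.2 hours
Formula: T_allowed = 8 / 2^((L - 90) / 5)
Compute exponent: (88.9 - 90) / 5 = -0.22
Compute 2^(-0.22) = 0.858565
T_allowed = 8 / 0.858565 = 9.317873 hours
Dose = (T / T_allowed) * 100
Dose = (6.2 / 9.317873) * 100 = 66.54

66.54 %


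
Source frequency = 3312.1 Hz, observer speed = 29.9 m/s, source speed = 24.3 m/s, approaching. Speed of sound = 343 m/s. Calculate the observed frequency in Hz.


Given values:
  f_s = 3312.1 Hz, v_o = 29.9 m/s, v_s = 24.3 m/s
  Direction: approaching
Formula: f_o = f_s * (c + v_o) / (c - v_s)
Numerator: c + v_o = 343 + 29.9 = 372.9
Denominator: c - v_s = 343 - 24.3 = 318.7
f_o = 3312.1 * 372.9 / 318.7 = 3875.38

3875.38 Hz


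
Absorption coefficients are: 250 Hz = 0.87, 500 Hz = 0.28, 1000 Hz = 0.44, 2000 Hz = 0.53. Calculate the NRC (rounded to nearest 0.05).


Given values:
  a_250 = 0.87, a_500 = 0.28
  a_1000 = 0.44, a_2000 = 0.53
Formula: NRC = (a250 + a500 + a1000 + a2000) / 4
Sum = 0.87 + 0.28 + 0.44 + 0.53 = 2.12
NRC = 2.12 / 4 = 0.53
Rounded to nearest 0.05: 0.55

0.55


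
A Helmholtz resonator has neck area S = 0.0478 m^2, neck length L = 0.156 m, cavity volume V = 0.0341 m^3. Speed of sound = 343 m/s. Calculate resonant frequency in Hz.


Given values:
  S = 0.0478 m^2, L = 0.156 m, V = 0.0341 m^3, c = 343 m/s
Formula: f = (c / (2*pi)) * sqrt(S / (V * L))
Compute V * L = 0.0341 * 0.156 = 0.0053196
Compute S / (V * L) = 0.0478 / 0.0053196 = 8.9856
Compute sqrt(8.9856) = 2.997599
Compute c / (2*pi) = 343 / 6.283185 = 54.590148
f = 54.590148 * 2.997599 = 163.64

163.64 Hz


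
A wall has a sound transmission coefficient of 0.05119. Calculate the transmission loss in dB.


Given values:
  tau = 0.05119
Formula: TL = 10 * log10(1 / tau)
Compute 1 / tau = 1 / 0.05119 = 19.5351
Compute log10(19.5351) = 1.290816
TL = 10 * 1.290816 = 12.91

12.91 dB


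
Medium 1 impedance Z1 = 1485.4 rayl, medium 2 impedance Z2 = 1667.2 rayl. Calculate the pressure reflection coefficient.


Given values:
  Z1 = 1485.4 rayl, Z2 = 1667.2 rayl
Formula: R = (Z2 - Z1) / (Z2 + Z1)
Numerator: Z2 - Z1 = 1667.2 - 1485.4 = 181.8
Denominator: Z2 + Z1 = 1667.2 + 1485.4 = 3152.6
R = 181.8 / 3152.6 = 0.0577

0.0577


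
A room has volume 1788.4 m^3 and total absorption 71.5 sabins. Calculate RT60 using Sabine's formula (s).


Given values:
  V = 1788.4 m^3
  A = 71.5 sabins
Formula: RT60 = 0.161 * V / A
Numerator: 0.161 * 1788.4 = 287.9324
RT60 = 287.9324 / 71.5 = 4.027

4.027 s


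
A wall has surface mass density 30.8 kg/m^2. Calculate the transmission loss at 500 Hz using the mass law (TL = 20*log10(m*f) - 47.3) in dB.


Given values:
  m = 30.8 kg/m^2, f = 500 Hz
Formula: TL = 20 * log10(m * f) - 47.3
Compute m * f = 30.8 * 500 = 15400.0
Compute log10(15400.0) = 4.187521
Compute 20 * 4.187521 = 83.7504
TL = 83.7504 - 47.3 = 36.45

36.45 dB


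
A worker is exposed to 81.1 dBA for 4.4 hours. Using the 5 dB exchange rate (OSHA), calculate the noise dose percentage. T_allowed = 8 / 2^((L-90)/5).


Given values:
  L = 81.1 dBA, T = 4.4 hours
Formula: T_allowed = 8 / 2^((L - 90) / 5)
Compute exponent: (81.1 - 90) / 5 = -1.78
Compute 2^(-1.78) = 0.291183
T_allowed = 8 / 0.291183 = 27.474131 hours
Dose = (T / T_allowed) * 100
Dose = (4.4 / 27.474131) * 100 = 16.02

16.02 %


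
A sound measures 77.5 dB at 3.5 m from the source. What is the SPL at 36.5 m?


Given values:
  SPL1 = 77.5 dB, r1 = 3.5 m, r2 = 36.5 m
Formula: SPL2 = SPL1 - 20 * log10(r2 / r1)
Compute ratio: r2 / r1 = 36.5 / 3.5 = 10.4286
Compute log10: log10(10.4286) = 1.018226
Compute drop: 20 * 1.018226 = 20.3645
SPL2 = 77.5 - 20.3645 = 57.14

57.14 dB


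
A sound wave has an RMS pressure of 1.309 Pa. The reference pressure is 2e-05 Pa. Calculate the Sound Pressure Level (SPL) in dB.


Given values:
  p = 1.309 Pa
  p_ref = 2e-05 Pa
Formula: SPL = 20 * log10(p / p_ref)
Compute ratio: p / p_ref = 1.309 / 2e-05 = 65450
Compute log10: log10(65450) = 4.81591
Multiply: SPL = 20 * 4.81591 = 96.32

96.32 dB


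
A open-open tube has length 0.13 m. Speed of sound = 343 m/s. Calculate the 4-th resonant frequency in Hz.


Given values:
  Tube type: open-open, L = 0.13 m, c = 343 m/s, n = 4
Formula: f_n = n * c / (2 * L)
Compute 2 * L = 2 * 0.13 = 0.26
f = 4 * 343 / 0.26
f = 5276.92

5276.92 Hz


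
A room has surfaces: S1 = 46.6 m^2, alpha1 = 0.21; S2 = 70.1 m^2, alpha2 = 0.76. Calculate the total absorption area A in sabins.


Given surfaces:
  Surface 1: 46.6 * 0.21 = 9.786
  Surface 2: 70.1 * 0.76 = 53.276
Formula: A = sum(Si * alpha_i)
A = 9.786 + 53.276
A = 63.06

63.06 sabins


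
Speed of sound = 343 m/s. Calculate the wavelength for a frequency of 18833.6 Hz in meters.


Given values:
  c = 343 m/s, f = 18833.6 Hz
Formula: lambda = c / f
lambda = 343 / 18833.6
lambda = 0.0182

0.0182 m


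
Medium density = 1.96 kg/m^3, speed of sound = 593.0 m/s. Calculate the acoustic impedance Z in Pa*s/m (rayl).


Given values:
  rho = 1.96 kg/m^3
  c = 593.0 m/s
Formula: Z = rho * c
Z = 1.96 * 593.0
Z = 1162.28

1162.28 rayl


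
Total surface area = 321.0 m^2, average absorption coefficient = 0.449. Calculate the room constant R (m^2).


Given values:
  S = 321.0 m^2, alpha = 0.449
Formula: R = S * alpha / (1 - alpha)
Numerator: 321.0 * 0.449 = 144.129
Denominator: 1 - 0.449 = 0.551
R = 144.129 / 0.551 = 261.58

261.58 m^2


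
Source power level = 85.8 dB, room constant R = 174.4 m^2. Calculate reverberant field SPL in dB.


Given values:
  Lw = 85.8 dB, R = 174.4 m^2
Formula: SPL = Lw + 10 * log10(4 / R)
Compute 4 / R = 4 / 174.4 = 0.022936
Compute 10 * log10(0.022936) = -16.3948
SPL = 85.8 + (-16.3948) = 69.41

69.41 dB


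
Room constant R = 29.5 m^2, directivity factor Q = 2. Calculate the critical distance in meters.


Given values:
  R = 29.5 m^2, Q = 2
Formula: d_c = 0.141 * sqrt(Q * R)
Compute Q * R = 2 * 29.5 = 59.0
Compute sqrt(59.0) = 7.6811
d_c = 0.141 * 7.6811 = 1.083

1.083 m


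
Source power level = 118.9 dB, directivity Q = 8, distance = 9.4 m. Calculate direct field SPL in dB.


Given values:
  Lw = 118.9 dB, Q = 8, r = 9.4 m
Formula: SPL = Lw + 10 * log10(Q / (4 * pi * r^2))
Compute 4 * pi * r^2 = 4 * pi * 9.4^2 = 1110.3645
Compute Q / denom = 8 / 1110.3645 = 0.00720484
Compute 10 * log10(0.00720484) = -21.4238
SPL = 118.9 + (-21.4238) = 97.48

97.48 dB


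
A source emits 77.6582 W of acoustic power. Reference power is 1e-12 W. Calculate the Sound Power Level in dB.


Given values:
  W = 77.6582 W
  W_ref = 1e-12 W
Formula: SWL = 10 * log10(W / W_ref)
Compute ratio: W / W_ref = 77658200000000
Compute log10: log10(77658200000000) = 13.890187
Multiply: SWL = 10 * 13.890187 = 138.9

138.9 dB


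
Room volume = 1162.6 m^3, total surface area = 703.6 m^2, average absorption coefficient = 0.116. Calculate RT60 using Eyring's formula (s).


Given values:
  V = 1162.6 m^3, S = 703.6 m^2, alpha = 0.116
Formula: RT60 = 0.161 * V / (-S * ln(1 - alpha))
Compute ln(1 - 0.116) = ln(0.884) = -0.123298
Denominator: -703.6 * -0.123298 = 86.7525
Numerator: 0.161 * 1162.6 = 187.1786
RT60 = 187.1786 / 86.7525 = 2.158

2.158 s


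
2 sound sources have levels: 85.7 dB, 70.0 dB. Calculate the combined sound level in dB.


Formula: L_total = 10 * log10( sum(10^(Li/10)) )
  Source 1: 10^(85.7/10) = 371535229.0972
  Source 2: 10^(70.0/10) = 10000000.0
Sum of linear values = 381535229.0972
L_total = 10 * log10(381535229.0972) = 85.82

85.82 dB


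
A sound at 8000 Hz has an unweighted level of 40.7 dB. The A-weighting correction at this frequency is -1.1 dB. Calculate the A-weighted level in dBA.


Given values:
  SPL = 40.7 dB
  A-weighting at 8000 Hz = -1.1 dB
Formula: L_A = SPL + A_weight
L_A = 40.7 + (-1.1)
L_A = 39.6

39.6 dBA


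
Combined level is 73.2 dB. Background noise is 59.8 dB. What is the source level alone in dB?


Given values:
  L_total = 73.2 dB, L_bg = 59.8 dB
Formula: L_source = 10 * log10(10^(L_total/10) - 10^(L_bg/10))
Convert to linear:
  10^(73.2/10) = 20892961.3085
  10^(59.8/10) = 954992.586
Difference: 20892961.3085 - 954992.586 = 19937968.7225
L_source = 10 * log10(19937968.7225) = 73.0

73.0 dB


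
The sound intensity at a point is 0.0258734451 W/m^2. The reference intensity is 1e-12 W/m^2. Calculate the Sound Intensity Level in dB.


Given values:
  I = 0.0258734451 W/m^2
  I_ref = 1e-12 W/m^2
Formula: SIL = 10 * log10(I / I_ref)
Compute ratio: I / I_ref = 25873445100
Compute log10: log10(25873445100) = 10.412854
Multiply: SIL = 10 * 10.412854 = 104.13

104.13 dB


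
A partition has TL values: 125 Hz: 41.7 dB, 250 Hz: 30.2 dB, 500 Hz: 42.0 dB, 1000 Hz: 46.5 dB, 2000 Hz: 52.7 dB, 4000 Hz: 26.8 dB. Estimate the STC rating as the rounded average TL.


Given TL values at each frequency:
  125 Hz: 41.7 dB
  250 Hz: 30.2 dB
  500 Hz: 42.0 dB
  1000 Hz: 46.5 dB
  2000 Hz: 52.7 dB
  4000 Hz: 26.8 dB
Formula: STC ~ round(average of TL values)
Sum = 41.7 + 30.2 + 42.0 + 46.5 + 52.7 + 26.8 = 239.9
Average = 239.9 / 6 = 39.98
Rounded: 40

40


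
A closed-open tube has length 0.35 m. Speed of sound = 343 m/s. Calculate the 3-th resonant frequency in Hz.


Given values:
  Tube type: closed-open, L = 0.35 m, c = 343 m/s, n = 3
Formula: f_n = (2n - 1) * c / (4 * L)
Compute 2n - 1 = 2*3 - 1 = 5
Compute 4 * L = 4 * 0.35 = 1.4
f = 5 * 343 / 1.4
f = 1225.0

1225.0 Hz


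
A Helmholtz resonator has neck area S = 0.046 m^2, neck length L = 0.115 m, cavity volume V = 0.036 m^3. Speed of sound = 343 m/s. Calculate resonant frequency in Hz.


Given values:
  S = 0.046 m^2, L = 0.115 m, V = 0.036 m^3, c = 343 m/s
Formula: f = (c / (2*pi)) * sqrt(S / (V * L))
Compute V * L = 0.036 * 0.115 = 0.00414
Compute S / (V * L) = 0.046 / 0.00414 = 11.1111
Compute sqrt(11.1111) = 3.333332
Compute c / (2*pi) = 343 / 6.283185 = 54.590148
f = 54.590148 * 3.333332 = 181.97

181.97 Hz


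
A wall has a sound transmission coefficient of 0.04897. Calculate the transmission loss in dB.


Given values:
  tau = 0.04897
Formula: TL = 10 * log10(1 / tau)
Compute 1 / tau = 1 / 0.04897 = 20.4207
Compute log10(20.4207) = 1.310071
TL = 10 * 1.310071 = 13.1

13.1 dB


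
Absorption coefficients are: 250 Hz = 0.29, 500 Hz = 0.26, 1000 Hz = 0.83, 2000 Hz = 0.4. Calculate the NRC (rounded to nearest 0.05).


Given values:
  a_250 = 0.29, a_500 = 0.26
  a_1000 = 0.83, a_2000 = 0.4
Formula: NRC = (a250 + a500 + a1000 + a2000) / 4
Sum = 0.29 + 0.26 + 0.83 + 0.4 = 1.78
NRC = 1.78 / 4 = 0.445
Rounded to nearest 0.05: 0.45

0.45


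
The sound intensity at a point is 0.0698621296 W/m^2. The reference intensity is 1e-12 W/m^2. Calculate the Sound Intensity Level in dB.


Given values:
  I = 0.0698621296 W/m^2
  I_ref = 1e-12 W/m^2
Formula: SIL = 10 * log10(I / I_ref)
Compute ratio: I / I_ref = 69862129600
Compute log10: log10(69862129600) = 10.844242
Multiply: SIL = 10 * 10.844242 = 108.44

108.44 dB


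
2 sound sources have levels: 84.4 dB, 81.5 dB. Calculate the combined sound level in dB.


Formula: L_total = 10 * log10( sum(10^(Li/10)) )
  Source 1: 10^(84.4/10) = 275422870.3338
  Source 2: 10^(81.5/10) = 141253754.4623
Sum of linear values = 416676624.7961
L_total = 10 * log10(416676624.7961) = 86.2

86.2 dB


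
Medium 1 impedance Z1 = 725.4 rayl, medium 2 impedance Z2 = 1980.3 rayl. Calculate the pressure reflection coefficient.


Given values:
  Z1 = 725.4 rayl, Z2 = 1980.3 rayl
Formula: R = (Z2 - Z1) / (Z2 + Z1)
Numerator: Z2 - Z1 = 1980.3 - 725.4 = 1254.9
Denominator: Z2 + Z1 = 1980.3 + 725.4 = 2705.7
R = 1254.9 / 2705.7 = 0.4638

0.4638


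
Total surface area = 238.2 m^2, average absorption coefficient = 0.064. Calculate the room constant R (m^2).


Given values:
  S = 238.2 m^2, alpha = 0.064
Formula: R = S * alpha / (1 - alpha)
Numerator: 238.2 * 0.064 = 15.2448
Denominator: 1 - 0.064 = 0.936
R = 15.2448 / 0.936 = 16.29

16.29 m^2


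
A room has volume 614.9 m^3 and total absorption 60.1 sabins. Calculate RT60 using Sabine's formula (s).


Given values:
  V = 614.9 m^3
  A = 60.1 sabins
Formula: RT60 = 0.161 * V / A
Numerator: 0.161 * 614.9 = 98.9989
RT60 = 98.9989 / 60.1 = 1.647

1.647 s


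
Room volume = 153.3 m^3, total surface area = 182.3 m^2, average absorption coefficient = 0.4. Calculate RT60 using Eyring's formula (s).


Given values:
  V = 153.3 m^3, S = 182.3 m^2, alpha = 0.4
Formula: RT60 = 0.161 * V / (-S * ln(1 - alpha))
Compute ln(1 - 0.4) = ln(0.6) = -0.510826
Denominator: -182.3 * -0.510826 = 93.1236
Numerator: 0.161 * 153.3 = 24.6813
RT60 = 24.6813 / 93.1236 = 0.265

0.265 s


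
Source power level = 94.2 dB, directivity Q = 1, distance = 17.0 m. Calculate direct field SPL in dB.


Given values:
  Lw = 94.2 dB, Q = 1, r = 17.0 m
Formula: SPL = Lw + 10 * log10(Q / (4 * pi * r^2))
Compute 4 * pi * r^2 = 4 * pi * 17.0^2 = 3631.6811
Compute Q / denom = 1 / 3631.6811 = 0.00027535
Compute 10 * log10(0.00027535) = -35.6011
SPL = 94.2 + (-35.6011) = 58.6

58.6 dB


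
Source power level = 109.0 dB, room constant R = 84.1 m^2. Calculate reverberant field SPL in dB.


Given values:
  Lw = 109.0 dB, R = 84.1 m^2
Formula: SPL = Lw + 10 * log10(4 / R)
Compute 4 / R = 4 / 84.1 = 0.047562
Compute 10 * log10(0.047562) = -13.2274
SPL = 109.0 + (-13.2274) = 95.77

95.77 dB


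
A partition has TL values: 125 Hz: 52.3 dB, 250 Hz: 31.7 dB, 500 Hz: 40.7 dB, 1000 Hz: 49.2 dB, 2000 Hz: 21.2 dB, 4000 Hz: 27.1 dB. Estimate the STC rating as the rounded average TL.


Given TL values at each frequency:
  125 Hz: 52.3 dB
  250 Hz: 31.7 dB
  500 Hz: 40.7 dB
  1000 Hz: 49.2 dB
  2000 Hz: 21.2 dB
  4000 Hz: 27.1 dB
Formula: STC ~ round(average of TL values)
Sum = 52.3 + 31.7 + 40.7 + 49.2 + 21.2 + 27.1 = 222.2
Average = 222.2 / 6 = 37.03
Rounded: 37

37


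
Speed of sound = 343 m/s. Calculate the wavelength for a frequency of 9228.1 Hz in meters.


Given values:
  c = 343 m/s, f = 9228.1 Hz
Formula: lambda = c / f
lambda = 343 / 9228.1
lambda = 0.0372

0.0372 m


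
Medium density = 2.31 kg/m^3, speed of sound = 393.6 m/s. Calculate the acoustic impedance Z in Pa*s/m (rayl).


Given values:
  rho = 2.31 kg/m^3
  c = 393.6 m/s
Formula: Z = rho * c
Z = 2.31 * 393.6
Z = 909.22

909.22 rayl


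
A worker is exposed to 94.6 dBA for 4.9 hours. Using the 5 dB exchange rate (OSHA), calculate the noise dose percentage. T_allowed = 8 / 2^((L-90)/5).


Given values:
  L = 94.6 dBA, T = 4.9 hours
Formula: T_allowed = 8 / 2^((L - 90) / 5)
Compute exponent: (94.6 - 90) / 5 = 0.92
Compute 2^(0.92) = 1.892115
T_allowed = 8 / 1.892115 = 4.228073 hours
Dose = (T / T_allowed) * 100
Dose = (4.9 / 4.228073) * 100 = 115.89

115.89 %


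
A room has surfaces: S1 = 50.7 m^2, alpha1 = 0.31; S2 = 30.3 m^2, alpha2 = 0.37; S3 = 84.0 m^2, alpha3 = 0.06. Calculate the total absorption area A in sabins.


Given surfaces:
  Surface 1: 50.7 * 0.31 = 15.717
  Surface 2: 30.3 * 0.37 = 11.211
  Surface 3: 84.0 * 0.06 = 5.04
Formula: A = sum(Si * alpha_i)
A = 15.717 + 11.211 + 5.04
A = 31.97

31.97 sabins


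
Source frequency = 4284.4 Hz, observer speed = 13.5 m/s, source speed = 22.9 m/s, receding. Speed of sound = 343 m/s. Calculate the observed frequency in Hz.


Given values:
  f_s = 4284.4 Hz, v_o = 13.5 m/s, v_s = 22.9 m/s
  Direction: receding
Formula: f_o = f_s * (c - v_o) / (c + v_s)
Numerator: c - v_o = 343 - 13.5 = 329.5
Denominator: c + v_s = 343 + 22.9 = 365.9
f_o = 4284.4 * 329.5 / 365.9 = 3858.18

3858.18 Hz


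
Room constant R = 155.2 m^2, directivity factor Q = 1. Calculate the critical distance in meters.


Given values:
  R = 155.2 m^2, Q = 1
Formula: d_c = 0.141 * sqrt(Q * R)
Compute Q * R = 1 * 155.2 = 155.2
Compute sqrt(155.2) = 12.4579
d_c = 0.141 * 12.4579 = 1.757

1.757 m


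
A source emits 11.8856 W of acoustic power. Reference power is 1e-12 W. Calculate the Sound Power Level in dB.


Given values:
  W = 11.8856 W
  W_ref = 1e-12 W
Formula: SWL = 10 * log10(W / W_ref)
Compute ratio: W / W_ref = 11885600000000
Compute log10: log10(11885600000000) = 13.075021
Multiply: SWL = 10 * 13.075021 = 130.75

130.75 dB


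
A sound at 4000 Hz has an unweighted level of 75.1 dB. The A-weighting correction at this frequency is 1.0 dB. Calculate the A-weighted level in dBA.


Given values:
  SPL = 75.1 dB
  A-weighting at 4000 Hz = 1.0 dB
Formula: L_A = SPL + A_weight
L_A = 75.1 + (1.0)
L_A = 76.1

76.1 dBA


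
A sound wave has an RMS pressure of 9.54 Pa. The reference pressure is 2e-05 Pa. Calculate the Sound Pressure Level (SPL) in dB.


Given values:
  p = 9.54 Pa
  p_ref = 2e-05 Pa
Formula: SPL = 20 * log10(p / p_ref)
Compute ratio: p / p_ref = 9.54 / 2e-05 = 477000
Compute log10: log10(477000) = 5.678518
Multiply: SPL = 20 * 5.678518 = 113.57

113.57 dB


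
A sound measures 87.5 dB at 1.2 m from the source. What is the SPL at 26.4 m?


Given values:
  SPL1 = 87.5 dB, r1 = 1.2 m, r2 = 26.4 m
Formula: SPL2 = SPL1 - 20 * log10(r2 / r1)
Compute ratio: r2 / r1 = 26.4 / 1.2 = 22.0
Compute log10: log10(22.0) = 1.342423
Compute drop: 20 * 1.342423 = 26.8485
SPL2 = 87.5 - 26.8485 = 60.65

60.65 dB


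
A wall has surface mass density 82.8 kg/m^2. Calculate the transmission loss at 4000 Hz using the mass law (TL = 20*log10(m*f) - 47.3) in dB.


Given values:
  m = 82.8 kg/m^2, f = 4000 Hz
Formula: TL = 20 * log10(m * f) - 47.3
Compute m * f = 82.8 * 4000 = 331200.0
Compute log10(331200.0) = 5.52009
Compute 20 * 5.52009 = 110.4018
TL = 110.4018 - 47.3 = 63.1

63.1 dB


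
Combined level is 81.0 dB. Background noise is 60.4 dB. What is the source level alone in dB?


Given values:
  L_total = 81.0 dB, L_bg = 60.4 dB
Formula: L_source = 10 * log10(10^(L_total/10) - 10^(L_bg/10))
Convert to linear:
  10^(81.0/10) = 125892541.1794
  10^(60.4/10) = 1096478.1961
Difference: 125892541.1794 - 1096478.1961 = 124796062.9833
L_source = 10 * log10(124796062.9833) = 80.96

80.96 dB


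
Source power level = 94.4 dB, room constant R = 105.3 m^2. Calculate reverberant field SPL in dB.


Given values:
  Lw = 94.4 dB, R = 105.3 m^2
Formula: SPL = Lw + 10 * log10(4 / R)
Compute 4 / R = 4 / 105.3 = 0.037987
Compute 10 * log10(0.037987) = -14.2037
SPL = 94.4 + (-14.2037) = 80.2

80.2 dB


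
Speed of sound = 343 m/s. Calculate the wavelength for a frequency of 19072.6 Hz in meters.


Given values:
  c = 343 m/s, f = 19072.6 Hz
Formula: lambda = c / f
lambda = 343 / 19072.6
lambda = 0.018

0.018 m


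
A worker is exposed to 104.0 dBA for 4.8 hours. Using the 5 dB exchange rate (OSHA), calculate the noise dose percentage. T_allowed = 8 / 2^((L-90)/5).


Given values:
  L = 104.0 dBA, T = 4.8 hours
Formula: T_allowed = 8 / 2^((L - 90) / 5)
Compute exponent: (104.0 - 90) / 5 = 2.8
Compute 2^(2.8) = 6.964405
T_allowed = 8 / 6.964405 = 1.148698 hours
Dose = (T / T_allowed) * 100
Dose = (4.8 / 1.148698) * 100 = 417.86

417.86 %


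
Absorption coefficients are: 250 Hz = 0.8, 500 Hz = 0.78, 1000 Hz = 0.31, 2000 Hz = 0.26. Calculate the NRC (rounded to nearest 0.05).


Given values:
  a_250 = 0.8, a_500 = 0.78
  a_1000 = 0.31, a_2000 = 0.26
Formula: NRC = (a250 + a500 + a1000 + a2000) / 4
Sum = 0.8 + 0.78 + 0.31 + 0.26 = 2.15
NRC = 2.15 / 4 = 0.5375
Rounded to nearest 0.05: 0.55

0.55


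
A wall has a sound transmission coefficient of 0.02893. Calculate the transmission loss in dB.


Given values:
  tau = 0.02893
Formula: TL = 10 * log10(1 / tau)
Compute 1 / tau = 1 / 0.02893 = 34.5662
Compute log10(34.5662) = 1.538652
TL = 10 * 1.538652 = 15.39

15.39 dB


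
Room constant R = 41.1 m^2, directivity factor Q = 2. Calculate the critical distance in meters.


Given values:
  R = 41.1 m^2, Q = 2
Formula: d_c = 0.141 * sqrt(Q * R)
Compute Q * R = 2 * 41.1 = 82.2
Compute sqrt(82.2) = 9.0664
d_c = 0.141 * 9.0664 = 1.278

1.278 m


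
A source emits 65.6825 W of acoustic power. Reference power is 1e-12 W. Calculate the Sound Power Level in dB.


Given values:
  W = 65.6825 W
  W_ref = 1e-12 W
Formula: SWL = 10 * log10(W / W_ref)
Compute ratio: W / W_ref = 65682500000000
Compute log10: log10(65682500000000) = 13.81745
Multiply: SWL = 10 * 13.81745 = 138.17

138.17 dB


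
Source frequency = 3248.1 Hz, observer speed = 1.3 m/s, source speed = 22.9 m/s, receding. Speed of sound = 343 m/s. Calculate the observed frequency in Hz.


Given values:
  f_s = 3248.1 Hz, v_o = 1.3 m/s, v_s = 22.9 m/s
  Direction: receding
Formula: f_o = f_s * (c - v_o) / (c + v_s)
Numerator: c - v_o = 343 - 1.3 = 341.7
Denominator: c + v_s = 343 + 22.9 = 365.9
f_o = 3248.1 * 341.7 / 365.9 = 3033.28

3033.28 Hz


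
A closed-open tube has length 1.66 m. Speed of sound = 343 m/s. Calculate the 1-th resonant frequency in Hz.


Given values:
  Tube type: closed-open, L = 1.66 m, c = 343 m/s, n = 1
Formula: f_n = (2n - 1) * c / (4 * L)
Compute 2n - 1 = 2*1 - 1 = 1
Compute 4 * L = 4 * 1.66 = 6.64
f = 1 * 343 / 6.64
f = 51.66

51.66 Hz


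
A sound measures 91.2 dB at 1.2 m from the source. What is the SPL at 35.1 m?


Given values:
  SPL1 = 91.2 dB, r1 = 1.2 m, r2 = 35.1 m
Formula: SPL2 = SPL1 - 20 * log10(r2 / r1)
Compute ratio: r2 / r1 = 35.1 / 1.2 = 29.25
Compute log10: log10(29.25) = 1.466126
Compute drop: 20 * 1.466126 = 29.3225
SPL2 = 91.2 - 29.3225 = 61.88

61.88 dB


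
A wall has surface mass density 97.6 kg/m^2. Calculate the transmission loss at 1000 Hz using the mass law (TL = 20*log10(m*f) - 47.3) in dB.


Given values:
  m = 97.6 kg/m^2, f = 1000 Hz
Formula: TL = 20 * log10(m * f) - 47.3
Compute m * f = 97.6 * 1000 = 97600.0
Compute log10(97600.0) = 4.98945
Compute 20 * 4.98945 = 99.789
TL = 99.789 - 47.3 = 52.49

52.49 dB


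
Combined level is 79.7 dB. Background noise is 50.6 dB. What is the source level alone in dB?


Given values:
  L_total = 79.7 dB, L_bg = 50.6 dB
Formula: L_source = 10 * log10(10^(L_total/10) - 10^(L_bg/10))
Convert to linear:
  10^(79.7/10) = 93325430.0797
  10^(50.6/10) = 114815.3621
Difference: 93325430.0797 - 114815.3621 = 93210614.7176
L_source = 10 * log10(93210614.7176) = 79.69

79.69 dB


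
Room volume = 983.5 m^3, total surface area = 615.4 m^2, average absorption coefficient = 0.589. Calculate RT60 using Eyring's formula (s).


Given values:
  V = 983.5 m^3, S = 615.4 m^2, alpha = 0.589
Formula: RT60 = 0.161 * V / (-S * ln(1 - alpha))
Compute ln(1 - 0.589) = ln(0.411) = -0.889162
Denominator: -615.4 * -0.889162 = 547.1903
Numerator: 0.161 * 983.5 = 158.3435
RT60 = 158.3435 / 547.1903 = 0.289

0.289 s


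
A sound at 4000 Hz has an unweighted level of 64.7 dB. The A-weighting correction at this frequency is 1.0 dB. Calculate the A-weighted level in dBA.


Given values:
  SPL = 64.7 dB
  A-weighting at 4000 Hz = 1.0 dB
Formula: L_A = SPL + A_weight
L_A = 64.7 + (1.0)
L_A = 65.7

65.7 dBA


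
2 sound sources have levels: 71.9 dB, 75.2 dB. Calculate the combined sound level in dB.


Formula: L_total = 10 * log10( sum(10^(Li/10)) )
  Source 1: 10^(71.9/10) = 15488166.1891
  Source 2: 10^(75.2/10) = 33113112.1483
Sum of linear values = 48601278.3374
L_total = 10 * log10(48601278.3374) = 76.87

76.87 dB


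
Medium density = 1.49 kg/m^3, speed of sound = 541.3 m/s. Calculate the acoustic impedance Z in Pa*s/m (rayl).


Given values:
  rho = 1.49 kg/m^3
  c = 541.3 m/s
Formula: Z = rho * c
Z = 1.49 * 541.3
Z = 806.54

806.54 rayl


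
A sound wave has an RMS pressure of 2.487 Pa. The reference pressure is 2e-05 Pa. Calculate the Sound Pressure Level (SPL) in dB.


Given values:
  p = 2.487 Pa
  p_ref = 2e-05 Pa
Formula: SPL = 20 * log10(p / p_ref)
Compute ratio: p / p_ref = 2.487 / 2e-05 = 124350
Compute log10: log10(124350) = 5.094646
Multiply: SPL = 20 * 5.094646 = 101.89

101.89 dB


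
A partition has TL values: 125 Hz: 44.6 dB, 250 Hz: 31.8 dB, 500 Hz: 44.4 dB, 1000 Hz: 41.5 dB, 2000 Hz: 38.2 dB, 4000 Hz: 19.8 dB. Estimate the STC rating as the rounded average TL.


Given TL values at each frequency:
  125 Hz: 44.6 dB
  250 Hz: 31.8 dB
  500 Hz: 44.4 dB
  1000 Hz: 41.5 dB
  2000 Hz: 38.2 dB
  4000 Hz: 19.8 dB
Formula: STC ~ round(average of TL values)
Sum = 44.6 + 31.8 + 44.4 + 41.5 + 38.2 + 19.8 = 220.3
Average = 220.3 / 6 = 36.72
Rounded: 37

37


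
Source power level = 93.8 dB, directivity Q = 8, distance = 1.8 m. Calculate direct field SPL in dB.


Given values:
  Lw = 93.8 dB, Q = 8, r = 1.8 m
Formula: SPL = Lw + 10 * log10(Q / (4 * pi * r^2))
Compute 4 * pi * r^2 = 4 * pi * 1.8^2 = 40.715
Compute Q / denom = 8 / 40.715 = 0.19648778
Compute 10 * log10(0.19648778) = -7.0666
SPL = 93.8 + (-7.0666) = 86.73

86.73 dB


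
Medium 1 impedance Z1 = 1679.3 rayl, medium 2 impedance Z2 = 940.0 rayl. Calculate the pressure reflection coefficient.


Given values:
  Z1 = 1679.3 rayl, Z2 = 940.0 rayl
Formula: R = (Z2 - Z1) / (Z2 + Z1)
Numerator: Z2 - Z1 = 940.0 - 1679.3 = -739.3
Denominator: Z2 + Z1 = 940.0 + 1679.3 = 2619.3
R = -739.3 / 2619.3 = -0.2823

-0.2823


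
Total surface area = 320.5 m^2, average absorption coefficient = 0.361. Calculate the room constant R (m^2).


Given values:
  S = 320.5 m^2, alpha = 0.361
Formula: R = S * alpha / (1 - alpha)
Numerator: 320.5 * 0.361 = 115.7005
Denominator: 1 - 0.361 = 0.639
R = 115.7005 / 0.639 = 181.06

181.06 m^2


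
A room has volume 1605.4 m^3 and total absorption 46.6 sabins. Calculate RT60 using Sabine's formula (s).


Given values:
  V = 1605.4 m^3
  A = 46.6 sabins
Formula: RT60 = 0.161 * V / A
Numerator: 0.161 * 1605.4 = 258.4694
RT60 = 258.4694 / 46.6 = 5.547

5.547 s


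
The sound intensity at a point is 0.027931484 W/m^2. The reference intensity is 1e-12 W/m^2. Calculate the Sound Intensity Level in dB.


Given values:
  I = 0.027931484 W/m^2
  I_ref = 1e-12 W/m^2
Formula: SIL = 10 * log10(I / I_ref)
Compute ratio: I / I_ref = 27931484000
Compute log10: log10(27931484000) = 10.446094
Multiply: SIL = 10 * 10.446094 = 104.46

104.46 dB


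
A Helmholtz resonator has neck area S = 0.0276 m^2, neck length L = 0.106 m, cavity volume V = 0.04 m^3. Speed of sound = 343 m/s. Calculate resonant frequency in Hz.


Given values:
  S = 0.0276 m^2, L = 0.106 m, V = 0.04 m^3, c = 343 m/s
Formula: f = (c / (2*pi)) * sqrt(S / (V * L))
Compute V * L = 0.04 * 0.106 = 0.00424
Compute S / (V * L) = 0.0276 / 0.00424 = 6.5094
Compute sqrt(6.5094) = 2.551353
Compute c / (2*pi) = 343 / 6.283185 = 54.590148
f = 54.590148 * 2.551353 = 139.28

139.28 Hz


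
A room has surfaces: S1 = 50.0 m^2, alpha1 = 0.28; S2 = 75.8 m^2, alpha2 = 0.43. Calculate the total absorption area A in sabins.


Given surfaces:
  Surface 1: 50.0 * 0.28 = 14.0
  Surface 2: 75.8 * 0.43 = 32.594
Formula: A = sum(Si * alpha_i)
A = 14.0 + 32.594
A = 46.59

46.59 sabins


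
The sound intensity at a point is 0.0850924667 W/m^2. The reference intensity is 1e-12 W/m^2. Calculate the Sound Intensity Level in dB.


Given values:
  I = 0.0850924667 W/m^2
  I_ref = 1e-12 W/m^2
Formula: SIL = 10 * log10(I / I_ref)
Compute ratio: I / I_ref = 85092466700
Compute log10: log10(85092466700) = 10.929891
Multiply: SIL = 10 * 10.929891 = 109.3

109.3 dB


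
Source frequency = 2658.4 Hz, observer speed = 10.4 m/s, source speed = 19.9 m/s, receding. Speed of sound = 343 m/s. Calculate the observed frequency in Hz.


Given values:
  f_s = 2658.4 Hz, v_o = 10.4 m/s, v_s = 19.9 m/s
  Direction: receding
Formula: f_o = f_s * (c - v_o) / (c + v_s)
Numerator: c - v_o = 343 - 10.4 = 332.6
Denominator: c + v_s = 343 + 19.9 = 362.9
f_o = 2658.4 * 332.6 / 362.9 = 2436.44

2436.44 Hz


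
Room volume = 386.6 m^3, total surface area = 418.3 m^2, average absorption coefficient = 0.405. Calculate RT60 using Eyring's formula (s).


Given values:
  V = 386.6 m^3, S = 418.3 m^2, alpha = 0.405
Formula: RT60 = 0.161 * V / (-S * ln(1 - alpha))
Compute ln(1 - 0.405) = ln(0.595) = -0.519194
Denominator: -418.3 * -0.519194 = 217.1789
Numerator: 0.161 * 386.6 = 62.2426
RT60 = 62.2426 / 217.1789 = 0.287

0.287 s


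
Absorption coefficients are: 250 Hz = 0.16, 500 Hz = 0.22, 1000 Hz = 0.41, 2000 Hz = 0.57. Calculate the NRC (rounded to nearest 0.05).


Given values:
  a_250 = 0.16, a_500 = 0.22
  a_1000 = 0.41, a_2000 = 0.57
Formula: NRC = (a250 + a500 + a1000 + a2000) / 4
Sum = 0.16 + 0.22 + 0.41 + 0.57 = 1.36
NRC = 1.36 / 4 = 0.34
Rounded to nearest 0.05: 0.35

0.35


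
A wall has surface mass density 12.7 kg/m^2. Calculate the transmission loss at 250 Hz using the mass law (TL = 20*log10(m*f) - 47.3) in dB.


Given values:
  m = 12.7 kg/m^2, f = 250 Hz
Formula: TL = 20 * log10(m * f) - 47.3
Compute m * f = 12.7 * 250 = 3175.0
Compute log10(3175.0) = 3.501744
Compute 20 * 3.501744 = 70.0349
TL = 70.0349 - 47.3 = 22.73

22.73 dB


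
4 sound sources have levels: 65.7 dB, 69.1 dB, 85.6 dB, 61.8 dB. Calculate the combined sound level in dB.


Formula: L_total = 10 * log10( sum(10^(Li/10)) )
  Source 1: 10^(65.7/10) = 3715352.291
  Source 2: 10^(69.1/10) = 8128305.1616
  Source 3: 10^(85.6/10) = 363078054.7701
  Source 4: 10^(61.8/10) = 1513561.2484
Sum of linear values = 376435273.4711
L_total = 10 * log10(376435273.4711) = 85.76

85.76 dB


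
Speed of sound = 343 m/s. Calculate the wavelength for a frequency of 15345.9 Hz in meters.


Given values:
  c = 343 m/s, f = 15345.9 Hz
Formula: lambda = c / f
lambda = 343 / 15345.9
lambda = 0.0224

0.0224 m


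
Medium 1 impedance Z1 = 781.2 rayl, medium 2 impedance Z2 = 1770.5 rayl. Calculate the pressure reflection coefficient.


Given values:
  Z1 = 781.2 rayl, Z2 = 1770.5 rayl
Formula: R = (Z2 - Z1) / (Z2 + Z1)
Numerator: Z2 - Z1 = 1770.5 - 781.2 = 989.3
Denominator: Z2 + Z1 = 1770.5 + 781.2 = 2551.7
R = 989.3 / 2551.7 = 0.3877

0.3877


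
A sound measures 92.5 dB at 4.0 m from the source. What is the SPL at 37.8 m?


Given values:
  SPL1 = 92.5 dB, r1 = 4.0 m, r2 = 37.8 m
Formula: SPL2 = SPL1 - 20 * log10(r2 / r1)
Compute ratio: r2 / r1 = 37.8 / 4.0 = 9.45
Compute log10: log10(9.45) = 0.975432
Compute drop: 20 * 0.975432 = 19.5086
SPL2 = 92.5 - 19.5086 = 72.99

72.99 dB


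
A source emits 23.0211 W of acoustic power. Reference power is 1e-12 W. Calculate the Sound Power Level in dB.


Given values:
  W = 23.0211 W
  W_ref = 1e-12 W
Formula: SWL = 10 * log10(W / W_ref)
Compute ratio: W / W_ref = 23021100000000
Compute log10: log10(23021100000000) = 13.362126
Multiply: SWL = 10 * 13.362126 = 133.62

133.62 dB


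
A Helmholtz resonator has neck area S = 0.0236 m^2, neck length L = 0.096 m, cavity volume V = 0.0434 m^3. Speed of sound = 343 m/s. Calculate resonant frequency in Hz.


Given values:
  S = 0.0236 m^2, L = 0.096 m, V = 0.0434 m^3, c = 343 m/s
Formula: f = (c / (2*pi)) * sqrt(S / (V * L))
Compute V * L = 0.0434 * 0.096 = 0.0041664
Compute S / (V * L) = 0.0236 / 0.0041664 = 5.6644
Compute sqrt(5.6644) = 2.38
Compute c / (2*pi) = 343 / 6.283185 = 54.590148
f = 54.590148 * 2.38 = 129.92

129.92 Hz


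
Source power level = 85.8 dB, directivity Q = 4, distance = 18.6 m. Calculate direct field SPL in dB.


Given values:
  Lw = 85.8 dB, Q = 4, r = 18.6 m
Formula: SPL = Lw + 10 * log10(Q / (4 * pi * r^2))
Compute 4 * pi * r^2 = 4 * pi * 18.6^2 = 4347.4616
Compute Q / denom = 4 / 4347.4616 = 0.00092008
Compute 10 * log10(0.00092008) = -30.3617
SPL = 85.8 + (-30.3617) = 55.44

55.44 dB


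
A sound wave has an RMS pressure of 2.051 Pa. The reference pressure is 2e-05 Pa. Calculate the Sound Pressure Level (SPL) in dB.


Given values:
  p = 2.051 Pa
  p_ref = 2e-05 Pa
Formula: SPL = 20 * log10(p / p_ref)
Compute ratio: p / p_ref = 2.051 / 2e-05 = 102550
Compute log10: log10(102550) = 5.010936
Multiply: SPL = 20 * 5.010936 = 100.22

100.22 dB
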